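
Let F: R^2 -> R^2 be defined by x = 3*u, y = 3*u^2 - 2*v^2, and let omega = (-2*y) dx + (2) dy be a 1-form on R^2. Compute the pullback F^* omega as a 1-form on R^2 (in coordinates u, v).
F^* omega = (-18*u^2 + 12*u + 12*v^2) du + (-8*v) dv

Using F^*(f dg) = (f ∘ F) d(g ∘ F), substitute each coordinate x_i by F_i(u, v) in f_i, and replace dx_i by d F_i = (∂F_i/∂u) du + (∂F_i/∂v) dv.
  For the x component: f_1(F) = -6*u^2 + 4*v^2; d F_1 = (3) du + (0) dv
  For the y component: f_2(F) = 2; d F_2 = (6*u) du + (-4*v) dv
Combining and collecting du, dv coefficients:
  coeff of du: -18*u^2 + 12*u + 12*v^2
  coeff of dv: -8*v
F^* omega = (-18*u^2 + 12*u + 12*v^2) du + (-8*v) dv.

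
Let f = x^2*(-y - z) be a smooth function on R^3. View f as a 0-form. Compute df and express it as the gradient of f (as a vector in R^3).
df = (2*x*(-y - z)) dx + (-x^2) dy + (-x^2) dz; grad f = (2*x*(-y - z), -x^2, -x^2)

For a 0-form f, d f = (∂f/∂x) dx + (∂f/∂y) dy + (∂f/∂z) dz. The components of the vector representation are exactly the entries of grad f in Cartesian coordinates:
  ∂f/∂x = 2*x*(-y - z)
  ∂f/∂y = -x^2
  ∂f/∂z = -x^2.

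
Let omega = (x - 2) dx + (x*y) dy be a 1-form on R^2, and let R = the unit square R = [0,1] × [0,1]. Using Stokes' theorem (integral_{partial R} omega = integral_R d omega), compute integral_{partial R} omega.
integral_(partial R) omega = 1/2

Stokes: integral_partial_R omega = integral_R d omega with d omega = (∂Q/∂x - ∂P/∂y) dx ∧ dy.
  ∂Q/∂x = y
  ∂P/∂y = 0
  integrand = ∂Q/∂x - ∂P/∂y = y.
Integrating over R: integral_0^1 integral_0^1 (y) dx dy = 1/2.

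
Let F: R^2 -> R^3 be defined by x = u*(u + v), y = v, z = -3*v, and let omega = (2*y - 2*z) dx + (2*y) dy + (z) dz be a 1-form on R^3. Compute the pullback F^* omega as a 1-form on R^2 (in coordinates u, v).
F^* omega = (8*v*(2*u + v)) du + (v*(8*u + 11)) dv

Using F^*(f dg) = (f ∘ F) d(g ∘ F), substitute each coordinate x_i by F_i(u, v) in f_i, and replace dx_i by d F_i = (∂F_i/∂u) du + (∂F_i/∂v) dv.
  For the x component: f_1(F) = 8*v; d F_1 = (2*u + v) du + (u) dv
  For the y component: f_2(F) = 2*v; d F_2 = (0) du + (1) dv
  For the z component: f_3(F) = -3*v; d F_3 = (0) du + (-3) dv
Combining and collecting du, dv coefficients:
  coeff of du: 8*v*(2*u + v)
  coeff of dv: v*(8*u + 11)
F^* omega = (8*v*(2*u + v)) du + (v*(8*u + 11)) dv.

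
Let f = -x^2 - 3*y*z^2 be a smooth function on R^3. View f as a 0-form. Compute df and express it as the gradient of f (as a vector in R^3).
df = (-2*x) dx + (-3*z^2) dy + (-6*y*z) dz; grad f = (-2*x, -3*z^2, -6*y*z)

For a 0-form f, d f = (∂f/∂x) dx + (∂f/∂y) dy + (∂f/∂z) dz. The components of the vector representation are exactly the entries of grad f in Cartesian coordinates:
  ∂f/∂x = -2*x
  ∂f/∂y = -3*z^2
  ∂f/∂z = -6*y*z.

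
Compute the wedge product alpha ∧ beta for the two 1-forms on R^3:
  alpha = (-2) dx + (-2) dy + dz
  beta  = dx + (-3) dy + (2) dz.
alpha ∧ beta = (8) dx ∧ dy + (-5) dx ∧ dz + (-1) dy ∧ dz

Distribute the wedge, using dx_i ∧ dx_j = -dx_j ∧ dx_i and dx_i ∧ dx_i = 0. For each pair (i, j) with i < j, the coefficient of dx_i ∧ dx_j in alpha ∧ beta is (alpha_i * beta_j - alpha_j * beta_i). Collecting: alpha ∧ beta = (8) dx ∧ dy + (-5) dx ∧ dz + (-1) dy ∧ dz.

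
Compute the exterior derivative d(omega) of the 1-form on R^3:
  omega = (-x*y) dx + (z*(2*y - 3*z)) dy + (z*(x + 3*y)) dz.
d(omega) = (x) dx ∧ dy + (z) dx ∧ dz + (-2*y + 9*z) dy ∧ dz

For a 1-form omega = sum_i f_i dx_i, the exterior derivative is
  d(omega) = sum_{i < j} (∂f_j/∂x_i - ∂f_i/∂x_j) dx_i ∧ dx_j.
  coefficient of dx ∧ dy: ∂f_2/∂x - ∂f_1/∂y = ∂(z*(2*y - 3*z))/∂x - ∂(-x*y)/∂y = x
  coefficient of dx ∧ dz: ∂f_3/∂x - ∂f_1/∂z = ∂(z*(x + 3*y))/∂x - ∂(-x*y)/∂z = z
  coefficient of dy ∧ dz: ∂f_3/∂y - ∂f_2/∂z = ∂(z*(x + 3*y))/∂y - ∂(z*(2*y - 3*z))/∂z = -2*y + 9*z
Assembling: d(omega) = (x) dx ∧ dy + (z) dx ∧ dz + (-2*y + 9*z) dy ∧ dz.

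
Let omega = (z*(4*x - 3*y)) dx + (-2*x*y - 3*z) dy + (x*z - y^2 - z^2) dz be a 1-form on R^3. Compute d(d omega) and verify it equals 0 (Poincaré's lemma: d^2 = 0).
d(d omega) = 0

Step 1: d omega = sum_{i<j} (∂f_j/∂x_i - ∂f_i/∂x_j) dx_i ∧ dx_j:
  coeff of dx ∧ dy: -2*y + 3*z
  coeff of dx ∧ dz: -4*x + 3*y + z
  coeff of dy ∧ dz: 3 - 2*y
Step 2: Apply d again to each 2-form coefficient. The only possible 3-form in R^3 is dx ∧ dy ∧ dz, with coefficient
  ∂(coeff of dy∧dz)/∂x - ∂(coeff of dx∧dz)/∂y + ∂(coeff of dx∧dy)/∂z
  = ∂/∂x (3 - 2*y) - ∂/∂y (-4*x + 3*y + z) + ∂/∂z (-2*y + 3*z).
Each of these terms simplifies to sums of mixed partials that cancel in pairs. The result is 0 (by equality of mixed partials for smooth functions — Schwarz / Clairaut).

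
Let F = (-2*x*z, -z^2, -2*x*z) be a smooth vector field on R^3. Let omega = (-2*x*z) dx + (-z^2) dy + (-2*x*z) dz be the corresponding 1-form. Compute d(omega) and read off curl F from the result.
d(omega) = (2*z) dy ∧ dz + (-2*x + 2*z) dz ∧ dx + (0) dx ∧ dy; curl F = (2*z, -2*x + 2*z, 0)

d omega = sum_{i<j} (∂f_j/∂x_i - ∂f_i/∂x_j) dx_i ∧ dx_j. Under the identification (dy ∧ dz, dz ∧ dx, dx ∧ dy) ↔ (e_x, e_y, e_z), the coefficients are exactly the components of curl F. Compute:
  ∂R/∂y - ∂Q/∂z = (0) - (-2*z) = 2*z
  ∂P/∂z - ∂R/∂x = (-2*x) - (-2*z) = -2*x + 2*z
  ∂Q/∂x - ∂P/∂y = (0) - (0) = 0.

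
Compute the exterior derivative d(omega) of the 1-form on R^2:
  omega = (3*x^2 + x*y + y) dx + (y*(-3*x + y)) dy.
d(omega) = (-x - 3*y - 1) dx ∧ dy

For a 1-form omega = sum_i f_i dx_i, the exterior derivative is
  d(omega) = sum_{i < j} (∂f_j/∂x_i - ∂f_i/∂x_j) dx_i ∧ dx_j.
  coefficient of dx ∧ dy: ∂f_2/∂x - ∂f_1/∂y = ∂(y*(-3*x + y))/∂x - ∂(3*x^2 + x*y + y)/∂y = -x - 3*y - 1
Assembling: d(omega) = (-x - 3*y - 1) dx ∧ dy.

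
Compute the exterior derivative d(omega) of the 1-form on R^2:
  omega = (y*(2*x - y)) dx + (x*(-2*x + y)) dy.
d(omega) = (-6*x + 3*y) dx ∧ dy

For a 1-form omega = sum_i f_i dx_i, the exterior derivative is
  d(omega) = sum_{i < j} (∂f_j/∂x_i - ∂f_i/∂x_j) dx_i ∧ dx_j.
  coefficient of dx ∧ dy: ∂f_2/∂x - ∂f_1/∂y = ∂(x*(-2*x + y))/∂x - ∂(y*(2*x - y))/∂y = -6*x + 3*y
Assembling: d(omega) = (-6*x + 3*y) dx ∧ dy.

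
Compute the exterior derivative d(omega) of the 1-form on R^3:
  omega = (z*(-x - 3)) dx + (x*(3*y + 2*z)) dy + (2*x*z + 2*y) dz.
d(omega) = (3*y + 2*z) dx ∧ dy + (x + 2*z + 3) dx ∧ dz + (2 - 2*x) dy ∧ dz

For a 1-form omega = sum_i f_i dx_i, the exterior derivative is
  d(omega) = sum_{i < j} (∂f_j/∂x_i - ∂f_i/∂x_j) dx_i ∧ dx_j.
  coefficient of dx ∧ dy: ∂f_2/∂x - ∂f_1/∂y = ∂(x*(3*y + 2*z))/∂x - ∂(z*(-x - 3))/∂y = 3*y + 2*z
  coefficient of dx ∧ dz: ∂f_3/∂x - ∂f_1/∂z = ∂(2*x*z + 2*y)/∂x - ∂(z*(-x - 3))/∂z = x + 2*z + 3
  coefficient of dy ∧ dz: ∂f_3/∂y - ∂f_2/∂z = ∂(2*x*z + 2*y)/∂y - ∂(x*(3*y + 2*z))/∂z = 2 - 2*x
Assembling: d(omega) = (3*y + 2*z) dx ∧ dy + (x + 2*z + 3) dx ∧ dz + (2 - 2*x) dy ∧ dz.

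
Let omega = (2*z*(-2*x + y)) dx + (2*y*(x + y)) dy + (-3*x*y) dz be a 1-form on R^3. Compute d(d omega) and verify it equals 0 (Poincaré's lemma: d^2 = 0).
d(d omega) = 0

Step 1: d omega = sum_{i<j} (∂f_j/∂x_i - ∂f_i/∂x_j) dx_i ∧ dx_j:
  coeff of dx ∧ dy: 2*y - 2*z
  coeff of dx ∧ dz: 4*x - 5*y
  coeff of dy ∧ dz: -3*x
Step 2: Apply d again to each 2-form coefficient. The only possible 3-form in R^3 is dx ∧ dy ∧ dz, with coefficient
  ∂(coeff of dy∧dz)/∂x - ∂(coeff of dx∧dz)/∂y + ∂(coeff of dx∧dy)/∂z
  = ∂/∂x (-3*x) - ∂/∂y (4*x - 5*y) + ∂/∂z (2*y - 2*z).
Each of these terms simplifies to sums of mixed partials that cancel in pairs. The result is 0 (by equality of mixed partials for smooth functions — Schwarz / Clairaut).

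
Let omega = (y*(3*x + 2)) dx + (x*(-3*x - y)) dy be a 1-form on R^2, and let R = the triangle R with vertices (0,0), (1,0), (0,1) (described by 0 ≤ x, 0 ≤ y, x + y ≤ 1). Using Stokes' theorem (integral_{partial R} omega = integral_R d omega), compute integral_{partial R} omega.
integral_(partial R) omega = -8/3

Stokes: integral_partial_R omega = integral_R d omega with d omega = (∂Q/∂x - ∂P/∂y) dx ∧ dy.
  ∂Q/∂x = -6*x - y
  ∂P/∂y = 3*x + 2
  integrand = ∂Q/∂x - ∂P/∂y = -9*x - y - 2.
Integrating over R: integral_0^1 integral_0^{1-x} (-9*x - y - 2) dy dx = -8/3.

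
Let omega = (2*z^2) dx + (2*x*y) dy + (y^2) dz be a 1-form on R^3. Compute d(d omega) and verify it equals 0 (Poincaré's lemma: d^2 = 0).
d(d omega) = 0

Step 1: d omega = sum_{i<j} (∂f_j/∂x_i - ∂f_i/∂x_j) dx_i ∧ dx_j:
  coeff of dx ∧ dy: 2*y
  coeff of dx ∧ dz: -4*z
  coeff of dy ∧ dz: 2*y
Step 2: Apply d again to each 2-form coefficient. The only possible 3-form in R^3 is dx ∧ dy ∧ dz, with coefficient
  ∂(coeff of dy∧dz)/∂x - ∂(coeff of dx∧dz)/∂y + ∂(coeff of dx∧dy)/∂z
  = ∂/∂x (2*y) - ∂/∂y (-4*z) + ∂/∂z (2*y).
Each of these terms simplifies to sums of mixed partials that cancel in pairs. The result is 0 (by equality of mixed partials for smooth functions — Schwarz / Clairaut).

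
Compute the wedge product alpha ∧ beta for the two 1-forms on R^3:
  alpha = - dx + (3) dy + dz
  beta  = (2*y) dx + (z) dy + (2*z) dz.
alpha ∧ beta = (-6*y - z) dx ∧ dy + (-2*y - 2*z) dx ∧ dz + (5*z) dy ∧ dz

Distribute the wedge, using dx_i ∧ dx_j = -dx_j ∧ dx_i and dx_i ∧ dx_i = 0. For each pair (i, j) with i < j, the coefficient of dx_i ∧ dx_j in alpha ∧ beta is (alpha_i * beta_j - alpha_j * beta_i). Collecting: alpha ∧ beta = (-6*y - z) dx ∧ dy + (-2*y - 2*z) dx ∧ dz + (5*z) dy ∧ dz.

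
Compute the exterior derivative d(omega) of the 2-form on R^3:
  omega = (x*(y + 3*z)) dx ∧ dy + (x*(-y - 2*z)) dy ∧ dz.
d(omega) = (3*x - y - 2*z) dx ∧ dy ∧ dz

For a 2-form omega = sum_{i<j} g_{ij} dx_i ∧ dx_j, the exterior derivative is
  d(omega) = sum_{i<j} d(g_{ij}) ∧ dx_i ∧ dx_j = sum_{i<j, k} (∂g_{ij}/∂x_k) dx_k ∧ dx_i ∧ dx_j.
Expand each term, using dx_k ∧ dx_i ∧ dx_j = sgn(permutation) dx_{(a)} ∧ dx_{(b)} ∧ dx_{(c)} with (a < b < c) sorted:
  d(x*(y + 3*z)) includes (∂/∂z)(x*(y + 3*z)) dz = (3*x) dz, which multiplied by dx ∧ dy gives (3*x) dx ∧ dy ∧ dz
  d(x*(-y - 2*z)) includes (∂/∂x)(x*(-y - 2*z)) dx = (-y - 2*z) dx, which multiplied by dy ∧ dz gives (-y - 2*z) dx ∧ dy ∧ dz
Collecting like 3-forms: d(omega) = (3*x - y - 2*z) dx ∧ dy ∧ dz.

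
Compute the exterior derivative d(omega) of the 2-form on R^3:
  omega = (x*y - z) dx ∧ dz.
d(omega) = (-x) dx ∧ dy ∧ dz

For a 2-form omega = sum_{i<j} g_{ij} dx_i ∧ dx_j, the exterior derivative is
  d(omega) = sum_{i<j} d(g_{ij}) ∧ dx_i ∧ dx_j = sum_{i<j, k} (∂g_{ij}/∂x_k) dx_k ∧ dx_i ∧ dx_j.
Expand each term, using dx_k ∧ dx_i ∧ dx_j = sgn(permutation) dx_{(a)} ∧ dx_{(b)} ∧ dx_{(c)} with (a < b < c) sorted:
  d(x*y - z) includes (∂/∂y)(x*y - z) dy = (x) dy, which multiplied by dx ∧ dz gives (-x) dx ∧ dy ∧ dz
Collecting like 3-forms: d(omega) = (-x) dx ∧ dy ∧ dz.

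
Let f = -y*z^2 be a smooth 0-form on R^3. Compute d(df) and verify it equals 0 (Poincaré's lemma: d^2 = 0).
d(df) = 0

Step 1: df = sum_i (∂f/∂x_i) dx_i = (0) dx + (-z^2) dy + (-2*y*z) dz.
Step 2: Apply d again. Using the 1-form formula, the coefficient of dx ∧ dy in d(df) is ∂^2 f/∂x ∂y - ∂^2 f/∂y ∂x = (0) - (0) = 0 (equality of mixed partials for smooth f).
Similarly for dx ∧ dz and dy ∧ dz — all coefficients vanish. So d(df) = 0.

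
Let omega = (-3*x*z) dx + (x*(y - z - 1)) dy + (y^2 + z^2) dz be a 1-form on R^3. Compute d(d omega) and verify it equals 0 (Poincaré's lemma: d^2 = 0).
d(d omega) = 0

Step 1: d omega = sum_{i<j} (∂f_j/∂x_i - ∂f_i/∂x_j) dx_i ∧ dx_j:
  coeff of dx ∧ dy: y - z - 1
  coeff of dx ∧ dz: 3*x
  coeff of dy ∧ dz: x + 2*y
Step 2: Apply d again to each 2-form coefficient. The only possible 3-form in R^3 is dx ∧ dy ∧ dz, with coefficient
  ∂(coeff of dy∧dz)/∂x - ∂(coeff of dx∧dz)/∂y + ∂(coeff of dx∧dy)/∂z
  = ∂/∂x (x + 2*y) - ∂/∂y (3*x) + ∂/∂z (y - z - 1).
Each of these terms simplifies to sums of mixed partials that cancel in pairs. The result is 0 (by equality of mixed partials for smooth functions — Schwarz / Clairaut).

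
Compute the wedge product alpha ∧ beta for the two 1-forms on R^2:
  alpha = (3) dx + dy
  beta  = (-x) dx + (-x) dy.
alpha ∧ beta = (-2*x) dx ∧ dy

Distribute the wedge, using dx_i ∧ dx_j = -dx_j ∧ dx_i and dx_i ∧ dx_i = 0. For each pair (i, j) with i < j, the coefficient of dx_i ∧ dx_j in alpha ∧ beta is (alpha_i * beta_j - alpha_j * beta_i). Collecting: alpha ∧ beta = (-2*x) dx ∧ dy.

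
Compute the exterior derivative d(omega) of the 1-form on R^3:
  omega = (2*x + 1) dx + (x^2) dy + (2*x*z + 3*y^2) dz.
d(omega) = (2*x) dx ∧ dy + (2*z) dx ∧ dz + (6*y) dy ∧ dz

For a 1-form omega = sum_i f_i dx_i, the exterior derivative is
  d(omega) = sum_{i < j} (∂f_j/∂x_i - ∂f_i/∂x_j) dx_i ∧ dx_j.
  coefficient of dx ∧ dy: ∂f_2/∂x - ∂f_1/∂y = ∂(x^2)/∂x - ∂(2*x + 1)/∂y = 2*x
  coefficient of dx ∧ dz: ∂f_3/∂x - ∂f_1/∂z = ∂(2*x*z + 3*y^2)/∂x - ∂(2*x + 1)/∂z = 2*z
  coefficient of dy ∧ dz: ∂f_3/∂y - ∂f_2/∂z = ∂(2*x*z + 3*y^2)/∂y - ∂(x^2)/∂z = 6*y
Assembling: d(omega) = (2*x) dx ∧ dy + (2*z) dx ∧ dz + (6*y) dy ∧ dz.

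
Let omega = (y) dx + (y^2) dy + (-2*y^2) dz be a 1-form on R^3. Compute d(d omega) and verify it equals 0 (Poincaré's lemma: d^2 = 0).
d(d omega) = 0

Step 1: d omega = sum_{i<j} (∂f_j/∂x_i - ∂f_i/∂x_j) dx_i ∧ dx_j:
  coeff of dx ∧ dy: -1
  coeff of dx ∧ dz: 0
  coeff of dy ∧ dz: -4*y
Step 2: Apply d again to each 2-form coefficient. The only possible 3-form in R^3 is dx ∧ dy ∧ dz, with coefficient
  ∂(coeff of dy∧dz)/∂x - ∂(coeff of dx∧dz)/∂y + ∂(coeff of dx∧dy)/∂z
  = ∂/∂x (-4*y) - ∂/∂y (0) + ∂/∂z (-1).
Each of these terms simplifies to sums of mixed partials that cancel in pairs. The result is 0 (by equality of mixed partials for smooth functions — Schwarz / Clairaut).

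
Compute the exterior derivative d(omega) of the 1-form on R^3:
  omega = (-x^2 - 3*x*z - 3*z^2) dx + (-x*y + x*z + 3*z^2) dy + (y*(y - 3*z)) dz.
d(omega) = (-y + z) dx ∧ dy + (3*x + 6*z) dx ∧ dz + (-x + 2*y - 9*z) dy ∧ dz

For a 1-form omega = sum_i f_i dx_i, the exterior derivative is
  d(omega) = sum_{i < j} (∂f_j/∂x_i - ∂f_i/∂x_j) dx_i ∧ dx_j.
  coefficient of dx ∧ dy: ∂f_2/∂x - ∂f_1/∂y = ∂(-x*y + x*z + 3*z^2)/∂x - ∂(-x^2 - 3*x*z - 3*z^2)/∂y = -y + z
  coefficient of dx ∧ dz: ∂f_3/∂x - ∂f_1/∂z = ∂(y*(y - 3*z))/∂x - ∂(-x^2 - 3*x*z - 3*z^2)/∂z = 3*x + 6*z
  coefficient of dy ∧ dz: ∂f_3/∂y - ∂f_2/∂z = ∂(y*(y - 3*z))/∂y - ∂(-x*y + x*z + 3*z^2)/∂z = -x + 2*y - 9*z
Assembling: d(omega) = (-y + z) dx ∧ dy + (3*x + 6*z) dx ∧ dz + (-x + 2*y - 9*z) dy ∧ dz.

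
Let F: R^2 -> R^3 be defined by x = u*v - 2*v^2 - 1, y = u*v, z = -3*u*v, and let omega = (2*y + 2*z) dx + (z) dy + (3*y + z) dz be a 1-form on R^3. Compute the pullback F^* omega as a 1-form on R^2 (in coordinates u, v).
F^* omega = (-7*u*v^2) du + (u*v*(-7*u + 16*v)) dv

Using F^*(f dg) = (f ∘ F) d(g ∘ F), substitute each coordinate x_i by F_i(u, v) in f_i, and replace dx_i by d F_i = (∂F_i/∂u) du + (∂F_i/∂v) dv.
  For the x component: f_1(F) = -4*u*v; d F_1 = (v) du + (u - 4*v) dv
  For the y component: f_2(F) = -3*u*v; d F_2 = (v) du + (u) dv
  For the z component: f_3(F) = 0; d F_3 = (-3*v) du + (-3*u) dv
Combining and collecting du, dv coefficients:
  coeff of du: -7*u*v^2
  coeff of dv: u*v*(-7*u + 16*v)
F^* omega = (-7*u*v^2) du + (u*v*(-7*u + 16*v)) dv.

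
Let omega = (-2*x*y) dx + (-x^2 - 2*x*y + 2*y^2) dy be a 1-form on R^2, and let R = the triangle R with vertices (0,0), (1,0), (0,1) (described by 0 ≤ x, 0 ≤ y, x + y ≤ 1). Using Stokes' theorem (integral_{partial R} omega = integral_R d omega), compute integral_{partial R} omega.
integral_(partial R) omega = -1/3

Stokes: integral_partial_R omega = integral_R d omega with d omega = (∂Q/∂x - ∂P/∂y) dx ∧ dy.
  ∂Q/∂x = -2*x - 2*y
  ∂P/∂y = -2*x
  integrand = ∂Q/∂x - ∂P/∂y = -2*y.
Integrating over R: integral_0^1 integral_0^{1-x} (-2*y) dy dx = -1/3.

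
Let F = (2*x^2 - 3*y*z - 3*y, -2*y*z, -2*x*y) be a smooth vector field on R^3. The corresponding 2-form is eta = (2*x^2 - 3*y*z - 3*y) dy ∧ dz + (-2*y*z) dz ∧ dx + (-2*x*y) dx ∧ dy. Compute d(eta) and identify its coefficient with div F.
d(eta) = (4*x - 2*z) dx ∧ dy ∧ dz; div F = 4*x - 2*z

For a 2-form in R^3 of the form above, applying d gives a 3-form with coefficient ∂P/∂x + ∂Q/∂y + ∂R/∂z:
  ∂P/∂x = 4*x
  ∂Q/∂y = -2*z
  ∂R/∂z = 0
Sum = 4*x - 2*z, which is exactly div F.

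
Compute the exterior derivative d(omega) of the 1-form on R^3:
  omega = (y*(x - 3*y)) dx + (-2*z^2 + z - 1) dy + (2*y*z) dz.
d(omega) = (-x + 6*y) dx ∧ dy + (6*z - 1) dy ∧ dz

For a 1-form omega = sum_i f_i dx_i, the exterior derivative is
  d(omega) = sum_{i < j} (∂f_j/∂x_i - ∂f_i/∂x_j) dx_i ∧ dx_j.
  coefficient of dx ∧ dy: ∂f_2/∂x - ∂f_1/∂y = ∂(-2*z^2 + z - 1)/∂x - ∂(y*(x - 3*y))/∂y = -x + 6*y
  coefficient of dy ∧ dz: ∂f_3/∂y - ∂f_2/∂z = ∂(2*y*z)/∂y - ∂(-2*z^2 + z - 1)/∂z = 6*z - 1
Assembling: d(omega) = (-x + 6*y) dx ∧ dy + (6*z - 1) dy ∧ dz.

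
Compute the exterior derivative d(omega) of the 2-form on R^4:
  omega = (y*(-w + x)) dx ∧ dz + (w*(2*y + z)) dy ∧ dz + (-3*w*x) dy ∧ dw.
d(omega) = (w - x) dx ∧ dy ∧ dz + (-y) dx ∧ dz ∧ dw + (2*y + z) dy ∧ dz ∧ dw + (-3*w) dx ∧ dy ∧ dw

For a 2-form omega = sum_{i<j} g_{ij} dx_i ∧ dx_j, the exterior derivative is
  d(omega) = sum_{i<j} d(g_{ij}) ∧ dx_i ∧ dx_j = sum_{i<j, k} (∂g_{ij}/∂x_k) dx_k ∧ dx_i ∧ dx_j.
Expand each term, using dx_k ∧ dx_i ∧ dx_j = sgn(permutation) dx_{(a)} ∧ dx_{(b)} ∧ dx_{(c)} with (a < b < c) sorted:
  d(y*(-w + x)) includes (∂/∂y)(y*(-w + x)) dy = (-w + x) dy, which multiplied by dx ∧ dz gives (w - x) dx ∧ dy ∧ dz
  d(y*(-w + x)) includes (∂/∂w)(y*(-w + x)) dw = (-y) dw, which multiplied by dx ∧ dz gives (-y) dx ∧ dz ∧ dw
  d(w*(2*y + z)) includes (∂/∂w)(w*(2*y + z)) dw = (2*y + z) dw, which multiplied by dy ∧ dz gives (2*y + z) dy ∧ dz ∧ dw
  d(-3*w*x) includes (∂/∂x)(-3*w*x) dx = (-3*w) dx, which multiplied by dy ∧ dw gives (-3*w) dx ∧ dy ∧ dw
Collecting like 3-forms: d(omega) = (w - x) dx ∧ dy ∧ dz + (-y) dx ∧ dz ∧ dw + (2*y + z) dy ∧ dz ∧ dw + (-3*w) dx ∧ dy ∧ dw.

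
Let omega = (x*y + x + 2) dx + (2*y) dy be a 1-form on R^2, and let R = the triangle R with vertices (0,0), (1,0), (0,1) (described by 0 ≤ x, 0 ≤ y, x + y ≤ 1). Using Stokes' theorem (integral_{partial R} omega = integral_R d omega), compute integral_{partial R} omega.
integral_(partial R) omega = -1/6

Stokes: integral_partial_R omega = integral_R d omega with d omega = (∂Q/∂x - ∂P/∂y) dx ∧ dy.
  ∂Q/∂x = 0
  ∂P/∂y = x
  integrand = ∂Q/∂x - ∂P/∂y = -x.
Integrating over R: integral_0^1 integral_0^{1-x} (-x) dy dx = -1/6.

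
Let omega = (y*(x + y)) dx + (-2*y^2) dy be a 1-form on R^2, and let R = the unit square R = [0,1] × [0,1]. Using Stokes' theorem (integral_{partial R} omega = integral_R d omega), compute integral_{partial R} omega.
integral_(partial R) omega = -3/2

Stokes: integral_partial_R omega = integral_R d omega with d omega = (∂Q/∂x - ∂P/∂y) dx ∧ dy.
  ∂Q/∂x = 0
  ∂P/∂y = x + 2*y
  integrand = ∂Q/∂x - ∂P/∂y = -x - 2*y.
Integrating over R: integral_0^1 integral_0^1 (-x - 2*y) dx dy = -3/2.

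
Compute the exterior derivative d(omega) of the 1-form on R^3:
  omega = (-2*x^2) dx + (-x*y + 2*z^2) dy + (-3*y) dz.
d(omega) = (-y) dx ∧ dy + (-4*z - 3) dy ∧ dz

For a 1-form omega = sum_i f_i dx_i, the exterior derivative is
  d(omega) = sum_{i < j} (∂f_j/∂x_i - ∂f_i/∂x_j) dx_i ∧ dx_j.
  coefficient of dx ∧ dy: ∂f_2/∂x - ∂f_1/∂y = ∂(-x*y + 2*z^2)/∂x - ∂(-2*x^2)/∂y = -y
  coefficient of dy ∧ dz: ∂f_3/∂y - ∂f_2/∂z = ∂(-3*y)/∂y - ∂(-x*y + 2*z^2)/∂z = -4*z - 3
Assembling: d(omega) = (-y) dx ∧ dy + (-4*z - 3) dy ∧ dz.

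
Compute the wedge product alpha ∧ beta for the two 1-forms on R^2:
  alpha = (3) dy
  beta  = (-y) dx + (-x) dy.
alpha ∧ beta = (3*y) dx ∧ dy

Distribute the wedge, using dx_i ∧ dx_j = -dx_j ∧ dx_i and dx_i ∧ dx_i = 0. For each pair (i, j) with i < j, the coefficient of dx_i ∧ dx_j in alpha ∧ beta is (alpha_i * beta_j - alpha_j * beta_i). Collecting: alpha ∧ beta = (3*y) dx ∧ dy.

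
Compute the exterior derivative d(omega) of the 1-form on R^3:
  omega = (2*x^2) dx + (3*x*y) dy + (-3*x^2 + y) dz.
d(omega) = (3*y) dx ∧ dy + (-6*x) dx ∧ dz + (1) dy ∧ dz

For a 1-form omega = sum_i f_i dx_i, the exterior derivative is
  d(omega) = sum_{i < j} (∂f_j/∂x_i - ∂f_i/∂x_j) dx_i ∧ dx_j.
  coefficient of dx ∧ dy: ∂f_2/∂x - ∂f_1/∂y = ∂(3*x*y)/∂x - ∂(2*x^2)/∂y = 3*y
  coefficient of dx ∧ dz: ∂f_3/∂x - ∂f_1/∂z = ∂(-3*x^2 + y)/∂x - ∂(2*x^2)/∂z = -6*x
  coefficient of dy ∧ dz: ∂f_3/∂y - ∂f_2/∂z = ∂(-3*x^2 + y)/∂y - ∂(3*x*y)/∂z = 1
Assembling: d(omega) = (3*y) dx ∧ dy + (-6*x) dx ∧ dz + (1) dy ∧ dz.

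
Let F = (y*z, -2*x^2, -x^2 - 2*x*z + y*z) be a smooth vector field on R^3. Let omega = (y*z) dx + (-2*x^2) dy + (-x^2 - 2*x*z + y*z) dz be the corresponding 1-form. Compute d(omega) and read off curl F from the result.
d(omega) = (z) dy ∧ dz + (2*x + y + 2*z) dz ∧ dx + (-4*x - z) dx ∧ dy; curl F = (z, 2*x + y + 2*z, -4*x - z)

d omega = sum_{i<j} (∂f_j/∂x_i - ∂f_i/∂x_j) dx_i ∧ dx_j. Under the identification (dy ∧ dz, dz ∧ dx, dx ∧ dy) ↔ (e_x, e_y, e_z), the coefficients are exactly the components of curl F. Compute:
  ∂R/∂y - ∂Q/∂z = (z) - (0) = z
  ∂P/∂z - ∂R/∂x = (y) - (-2*x - 2*z) = 2*x + y + 2*z
  ∂Q/∂x - ∂P/∂y = (-4*x) - (z) = -4*x - z.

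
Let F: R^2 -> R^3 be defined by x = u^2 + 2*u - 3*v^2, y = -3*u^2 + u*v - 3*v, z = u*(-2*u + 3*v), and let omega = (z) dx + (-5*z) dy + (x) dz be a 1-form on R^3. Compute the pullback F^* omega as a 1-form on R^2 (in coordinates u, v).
F^* omega = (-68*u^3 + 109*u^2*v - 12*u^2 - 3*u*v^2 + 12*u*v - 9*v^3) du + (u*(13*u^2 - 3*u*v - 24*u - 27*v^2 + 45*v)) dv

Using F^*(f dg) = (f ∘ F) d(g ∘ F), substitute each coordinate x_i by F_i(u, v) in f_i, and replace dx_i by d F_i = (∂F_i/∂u) du + (∂F_i/∂v) dv.
  For the x component: f_1(F) = u*(-2*u + 3*v); d F_1 = (2*u + 2) du + (-6*v) dv
  For the y component: f_2(F) = 5*u*(2*u - 3*v); d F_2 = (-6*u + v) du + (u - 3) dv
  For the z component: f_3(F) = u^2 + 2*u - 3*v^2; d F_3 = (-4*u + 3*v) du + (3*u) dv
Combining and collecting du, dv coefficients:
  coeff of du: -68*u^3 + 109*u^2*v - 12*u^2 - 3*u*v^2 + 12*u*v - 9*v^3
  coeff of dv: u*(13*u^2 - 3*u*v - 24*u - 27*v^2 + 45*v)
F^* omega = (-68*u^3 + 109*u^2*v - 12*u^2 - 3*u*v^2 + 12*u*v - 9*v^3) du + (u*(13*u^2 - 3*u*v - 24*u - 27*v^2 + 45*v)) dv.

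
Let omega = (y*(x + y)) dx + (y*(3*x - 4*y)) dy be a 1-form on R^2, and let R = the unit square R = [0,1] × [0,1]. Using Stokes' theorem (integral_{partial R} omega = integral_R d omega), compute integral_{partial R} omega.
integral_(partial R) omega = 0

Stokes: integral_partial_R omega = integral_R d omega with d omega = (∂Q/∂x - ∂P/∂y) dx ∧ dy.
  ∂Q/∂x = 3*y
  ∂P/∂y = x + 2*y
  integrand = ∂Q/∂x - ∂P/∂y = -x + y.
Integrating over R: integral_0^1 integral_0^1 (-x + y) dx dy = 0.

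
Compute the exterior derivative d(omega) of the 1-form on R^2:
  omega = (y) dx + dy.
d(omega) = (-1) dx ∧ dy

For a 1-form omega = sum_i f_i dx_i, the exterior derivative is
  d(omega) = sum_{i < j} (∂f_j/∂x_i - ∂f_i/∂x_j) dx_i ∧ dx_j.
  coefficient of dx ∧ dy: ∂f_2/∂x - ∂f_1/∂y = ∂(1)/∂x - ∂(y)/∂y = -1
Assembling: d(omega) = (-1) dx ∧ dy.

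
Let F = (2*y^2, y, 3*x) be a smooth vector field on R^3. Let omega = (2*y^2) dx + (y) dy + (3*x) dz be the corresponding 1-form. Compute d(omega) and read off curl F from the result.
d(omega) = (0) dy ∧ dz + (-3) dz ∧ dx + (-4*y) dx ∧ dy; curl F = (0, -3, -4*y)

d omega = sum_{i<j} (∂f_j/∂x_i - ∂f_i/∂x_j) dx_i ∧ dx_j. Under the identification (dy ∧ dz, dz ∧ dx, dx ∧ dy) ↔ (e_x, e_y, e_z), the coefficients are exactly the components of curl F. Compute:
  ∂R/∂y - ∂Q/∂z = (0) - (0) = 0
  ∂P/∂z - ∂R/∂x = (0) - (3) = -3
  ∂Q/∂x - ∂P/∂y = (0) - (4*y) = -4*y.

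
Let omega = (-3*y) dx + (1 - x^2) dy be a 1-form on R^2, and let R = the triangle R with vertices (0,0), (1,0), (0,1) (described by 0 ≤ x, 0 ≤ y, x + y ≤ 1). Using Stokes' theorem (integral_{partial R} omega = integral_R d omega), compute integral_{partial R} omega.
integral_(partial R) omega = 7/6

Stokes: integral_partial_R omega = integral_R d omega with d omega = (∂Q/∂x - ∂P/∂y) dx ∧ dy.
  ∂Q/∂x = -2*x
  ∂P/∂y = -3
  integrand = ∂Q/∂x - ∂P/∂y = 3 - 2*x.
Integrating over R: integral_0^1 integral_0^{1-x} (3 - 2*x) dy dx = 7/6.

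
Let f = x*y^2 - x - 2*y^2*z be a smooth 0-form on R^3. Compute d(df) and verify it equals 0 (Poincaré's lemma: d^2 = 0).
d(df) = 0

Step 1: df = sum_i (∂f/∂x_i) dx_i = (y^2 - 1) dx + (2*y*(x - 2*z)) dy + (-2*y^2) dz.
Step 2: Apply d again. Using the 1-form formula, the coefficient of dx ∧ dy in d(df) is ∂^2 f/∂x ∂y - ∂^2 f/∂y ∂x = (2*y) - (2*y) = 0 (equality of mixed partials for smooth f).
Similarly for dx ∧ dz and dy ∧ dz — all coefficients vanish. So d(df) = 0.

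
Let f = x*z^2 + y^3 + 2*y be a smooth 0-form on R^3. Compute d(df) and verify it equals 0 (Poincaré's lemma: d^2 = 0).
d(df) = 0

Step 1: df = sum_i (∂f/∂x_i) dx_i = (z^2) dx + (3*y^2 + 2) dy + (2*x*z) dz.
Step 2: Apply d again. Using the 1-form formula, the coefficient of dx ∧ dy in d(df) is ∂^2 f/∂x ∂y - ∂^2 f/∂y ∂x = (0) - (0) = 0 (equality of mixed partials for smooth f).
Similarly for dx ∧ dz and dy ∧ dz — all coefficients vanish. So d(df) = 0.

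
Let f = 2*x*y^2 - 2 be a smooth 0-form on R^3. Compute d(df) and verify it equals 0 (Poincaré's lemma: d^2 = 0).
d(df) = 0

Step 1: df = sum_i (∂f/∂x_i) dx_i = (2*y^2) dx + (4*x*y) dy + (0) dz.
Step 2: Apply d again. Using the 1-form formula, the coefficient of dx ∧ dy in d(df) is ∂^2 f/∂x ∂y - ∂^2 f/∂y ∂x = (4*y) - (4*y) = 0 (equality of mixed partials for smooth f).
Similarly for dx ∧ dz and dy ∧ dz — all coefficients vanish. So d(df) = 0.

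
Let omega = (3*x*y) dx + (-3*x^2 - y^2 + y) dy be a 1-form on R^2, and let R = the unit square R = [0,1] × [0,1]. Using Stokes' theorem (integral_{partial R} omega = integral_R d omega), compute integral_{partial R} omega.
integral_(partial R) omega = -9/2

Stokes: integral_partial_R omega = integral_R d omega with d omega = (∂Q/∂x - ∂P/∂y) dx ∧ dy.
  ∂Q/∂x = -6*x
  ∂P/∂y = 3*x
  integrand = ∂Q/∂x - ∂P/∂y = -9*x.
Integrating over R: integral_0^1 integral_0^1 (-9*x) dx dy = -9/2.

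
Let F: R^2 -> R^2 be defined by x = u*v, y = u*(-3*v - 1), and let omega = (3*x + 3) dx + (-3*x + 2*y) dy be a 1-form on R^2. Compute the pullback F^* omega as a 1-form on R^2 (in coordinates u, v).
F^* omega = (30*u*v^2 + 15*u*v + 2*u + 3*v) du + (3*u*(10*u*v + 2*u + 1)) dv

Using F^*(f dg) = (f ∘ F) d(g ∘ F), substitute each coordinate x_i by F_i(u, v) in f_i, and replace dx_i by d F_i = (∂F_i/∂u) du + (∂F_i/∂v) dv.
  For the x component: f_1(F) = 3*u*v + 3; d F_1 = (v) du + (u) dv
  For the y component: f_2(F) = u*(-9*v - 2); d F_2 = (-3*v - 1) du + (-3*u) dv
Combining and collecting du, dv coefficients:
  coeff of du: 30*u*v^2 + 15*u*v + 2*u + 3*v
  coeff of dv: 3*u*(10*u*v + 2*u + 1)
F^* omega = (30*u*v^2 + 15*u*v + 2*u + 3*v) du + (3*u*(10*u*v + 2*u + 1)) dv.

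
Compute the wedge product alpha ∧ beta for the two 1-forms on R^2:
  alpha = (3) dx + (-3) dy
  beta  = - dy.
alpha ∧ beta = (-3) dx ∧ dy

Distribute the wedge, using dx_i ∧ dx_j = -dx_j ∧ dx_i and dx_i ∧ dx_i = 0. For each pair (i, j) with i < j, the coefficient of dx_i ∧ dx_j in alpha ∧ beta is (alpha_i * beta_j - alpha_j * beta_i). Collecting: alpha ∧ beta = (-3) dx ∧ dy.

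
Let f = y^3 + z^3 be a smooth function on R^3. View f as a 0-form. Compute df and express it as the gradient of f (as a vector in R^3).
df = (0) dx + (3*y^2) dy + (3*z^2) dz; grad f = (0, 3*y^2, 3*z^2)

For a 0-form f, d f = (∂f/∂x) dx + (∂f/∂y) dy + (∂f/∂z) dz. The components of the vector representation are exactly the entries of grad f in Cartesian coordinates:
  ∂f/∂x = 0
  ∂f/∂y = 3*y^2
  ∂f/∂z = 3*z^2.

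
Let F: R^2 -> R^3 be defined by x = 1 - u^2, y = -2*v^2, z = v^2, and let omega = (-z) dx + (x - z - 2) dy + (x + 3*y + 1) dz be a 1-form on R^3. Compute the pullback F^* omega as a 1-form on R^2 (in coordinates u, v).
F^* omega = (2*u*v^2) du + (2*v*(u^2 - 4*v^2 + 4)) dv

Using F^*(f dg) = (f ∘ F) d(g ∘ F), substitute each coordinate x_i by F_i(u, v) in f_i, and replace dx_i by d F_i = (∂F_i/∂u) du + (∂F_i/∂v) dv.
  For the x component: f_1(F) = -v^2; d F_1 = (-2*u) du + (0) dv
  For the y component: f_2(F) = -u^2 - v^2 - 1; d F_2 = (0) du + (-4*v) dv
  For the z component: f_3(F) = -u^2 - 6*v^2 + 2; d F_3 = (0) du + (2*v) dv
Combining and collecting du, dv coefficients:
  coeff of du: 2*u*v^2
  coeff of dv: 2*v*(u^2 - 4*v^2 + 4)
F^* omega = (2*u*v^2) du + (2*v*(u^2 - 4*v^2 + 4)) dv.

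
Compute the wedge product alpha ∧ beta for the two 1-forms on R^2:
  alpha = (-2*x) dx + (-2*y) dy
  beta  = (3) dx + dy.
alpha ∧ beta = (-2*x + 6*y) dx ∧ dy

Distribute the wedge, using dx_i ∧ dx_j = -dx_j ∧ dx_i and dx_i ∧ dx_i = 0. For each pair (i, j) with i < j, the coefficient of dx_i ∧ dx_j in alpha ∧ beta is (alpha_i * beta_j - alpha_j * beta_i). Collecting: alpha ∧ beta = (-2*x + 6*y) dx ∧ dy.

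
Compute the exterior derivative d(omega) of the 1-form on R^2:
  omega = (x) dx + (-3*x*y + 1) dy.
d(omega) = (-3*y) dx ∧ dy

For a 1-form omega = sum_i f_i dx_i, the exterior derivative is
  d(omega) = sum_{i < j} (∂f_j/∂x_i - ∂f_i/∂x_j) dx_i ∧ dx_j.
  coefficient of dx ∧ dy: ∂f_2/∂x - ∂f_1/∂y = ∂(-3*x*y + 1)/∂x - ∂(x)/∂y = -3*y
Assembling: d(omega) = (-3*y) dx ∧ dy.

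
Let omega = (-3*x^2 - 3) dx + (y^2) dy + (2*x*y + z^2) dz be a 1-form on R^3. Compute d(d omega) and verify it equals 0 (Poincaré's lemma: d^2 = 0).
d(d omega) = 0

Step 1: d omega = sum_{i<j} (∂f_j/∂x_i - ∂f_i/∂x_j) dx_i ∧ dx_j:
  coeff of dx ∧ dy: 0
  coeff of dx ∧ dz: 2*y
  coeff of dy ∧ dz: 2*x
Step 2: Apply d again to each 2-form coefficient. The only possible 3-form in R^3 is dx ∧ dy ∧ dz, with coefficient
  ∂(coeff of dy∧dz)/∂x - ∂(coeff of dx∧dz)/∂y + ∂(coeff of dx∧dy)/∂z
  = ∂/∂x (2*x) - ∂/∂y (2*y) + ∂/∂z (0).
Each of these terms simplifies to sums of mixed partials that cancel in pairs. The result is 0 (by equality of mixed partials for smooth functions — Schwarz / Clairaut).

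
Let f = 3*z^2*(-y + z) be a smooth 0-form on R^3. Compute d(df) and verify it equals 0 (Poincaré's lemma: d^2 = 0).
d(df) = 0

Step 1: df = sum_i (∂f/∂x_i) dx_i = (0) dx + (-3*z^2) dy + (3*z*(-2*y + 3*z)) dz.
Step 2: Apply d again. Using the 1-form formula, the coefficient of dx ∧ dy in d(df) is ∂^2 f/∂x ∂y - ∂^2 f/∂y ∂x = (0) - (0) = 0 (equality of mixed partials for smooth f).
Similarly for dx ∧ dz and dy ∧ dz — all coefficients vanish. So d(df) = 0.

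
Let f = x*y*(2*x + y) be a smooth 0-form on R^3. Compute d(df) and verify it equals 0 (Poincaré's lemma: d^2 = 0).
d(df) = 0

Step 1: df = sum_i (∂f/∂x_i) dx_i = (y*(4*x + y)) dx + (2*x*(x + y)) dy + (0) dz.
Step 2: Apply d again. Using the 1-form formula, the coefficient of dx ∧ dy in d(df) is ∂^2 f/∂x ∂y - ∂^2 f/∂y ∂x = (4*x + 2*y) - (4*x + 2*y) = 0 (equality of mixed partials for smooth f).
Similarly for dx ∧ dz and dy ∧ dz — all coefficients vanish. So d(df) = 0.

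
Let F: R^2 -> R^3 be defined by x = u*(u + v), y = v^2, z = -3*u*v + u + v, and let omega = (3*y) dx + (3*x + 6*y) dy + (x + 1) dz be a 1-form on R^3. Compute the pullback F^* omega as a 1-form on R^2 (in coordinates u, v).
F^* omega = (-3*u^2*v + u^2 + 3*u*v^2 + u*v + 3*v^3 - 3*v + 1) du + (-3*u^3 + 3*u^2*v + u^2 + 9*u*v^2 + u*v - 3*u + 12*v^3 + 1) dv

Using F^*(f dg) = (f ∘ F) d(g ∘ F), substitute each coordinate x_i by F_i(u, v) in f_i, and replace dx_i by d F_i = (∂F_i/∂u) du + (∂F_i/∂v) dv.
  For the x component: f_1(F) = 3*v^2; d F_1 = (2*u + v) du + (u) dv
  For the y component: f_2(F) = 3*u^2 + 3*u*v + 6*v^2; d F_2 = (0) du + (2*v) dv
  For the z component: f_3(F) = u^2 + u*v + 1; d F_3 = (1 - 3*v) du + (1 - 3*u) dv
Combining and collecting du, dv coefficients:
  coeff of du: -3*u^2*v + u^2 + 3*u*v^2 + u*v + 3*v^3 - 3*v + 1
  coeff of dv: -3*u^3 + 3*u^2*v + u^2 + 9*u*v^2 + u*v - 3*u + 12*v^3 + 1
F^* omega = (-3*u^2*v + u^2 + 3*u*v^2 + u*v + 3*v^3 - 3*v + 1) du + (-3*u^3 + 3*u^2*v + u^2 + 9*u*v^2 + u*v - 3*u + 12*v^3 + 1) dv.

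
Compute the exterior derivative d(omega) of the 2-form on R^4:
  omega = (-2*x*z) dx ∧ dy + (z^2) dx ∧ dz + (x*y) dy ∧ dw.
d(omega) = (-2*x) dx ∧ dy ∧ dz + (y) dx ∧ dy ∧ dw

For a 2-form omega = sum_{i<j} g_{ij} dx_i ∧ dx_j, the exterior derivative is
  d(omega) = sum_{i<j} d(g_{ij}) ∧ dx_i ∧ dx_j = sum_{i<j, k} (∂g_{ij}/∂x_k) dx_k ∧ dx_i ∧ dx_j.
Expand each term, using dx_k ∧ dx_i ∧ dx_j = sgn(permutation) dx_{(a)} ∧ dx_{(b)} ∧ dx_{(c)} with (a < b < c) sorted:
  d(-2*x*z) includes (∂/∂z)(-2*x*z) dz = (-2*x) dz, which multiplied by dx ∧ dy gives (-2*x) dx ∧ dy ∧ dz
  d(x*y) includes (∂/∂x)(x*y) dx = (y) dx, which multiplied by dy ∧ dw gives (y) dx ∧ dy ∧ dw
Collecting like 3-forms: d(omega) = (-2*x) dx ∧ dy ∧ dz + (y) dx ∧ dy ∧ dw.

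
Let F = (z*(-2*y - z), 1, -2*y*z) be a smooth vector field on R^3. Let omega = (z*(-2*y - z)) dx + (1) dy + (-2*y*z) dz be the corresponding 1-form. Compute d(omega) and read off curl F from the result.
d(omega) = (-2*z) dy ∧ dz + (-2*y - 2*z) dz ∧ dx + (2*z) dx ∧ dy; curl F = (-2*z, -2*y - 2*z, 2*z)

d omega = sum_{i<j} (∂f_j/∂x_i - ∂f_i/∂x_j) dx_i ∧ dx_j. Under the identification (dy ∧ dz, dz ∧ dx, dx ∧ dy) ↔ (e_x, e_y, e_z), the coefficients are exactly the components of curl F. Compute:
  ∂R/∂y - ∂Q/∂z = (-2*z) - (0) = -2*z
  ∂P/∂z - ∂R/∂x = (-2*y - 2*z) - (0) = -2*y - 2*z
  ∂Q/∂x - ∂P/∂y = (0) - (-2*z) = 2*z.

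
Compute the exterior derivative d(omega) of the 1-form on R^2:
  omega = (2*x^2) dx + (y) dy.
d(omega) = 0

For a 1-form omega = sum_i f_i dx_i, the exterior derivative is
  d(omega) = sum_{i < j} (∂f_j/∂x_i - ∂f_i/∂x_j) dx_i ∧ dx_j.

Assembling: d(omega) = 0.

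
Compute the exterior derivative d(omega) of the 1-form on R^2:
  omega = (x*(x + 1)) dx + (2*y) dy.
d(omega) = 0

For a 1-form omega = sum_i f_i dx_i, the exterior derivative is
  d(omega) = sum_{i < j} (∂f_j/∂x_i - ∂f_i/∂x_j) dx_i ∧ dx_j.

Assembling: d(omega) = 0.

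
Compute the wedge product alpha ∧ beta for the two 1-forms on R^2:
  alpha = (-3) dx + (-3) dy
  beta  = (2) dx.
alpha ∧ beta = (6) dx ∧ dy

Distribute the wedge, using dx_i ∧ dx_j = -dx_j ∧ dx_i and dx_i ∧ dx_i = 0. For each pair (i, j) with i < j, the coefficient of dx_i ∧ dx_j in alpha ∧ beta is (alpha_i * beta_j - alpha_j * beta_i). Collecting: alpha ∧ beta = (6) dx ∧ dy.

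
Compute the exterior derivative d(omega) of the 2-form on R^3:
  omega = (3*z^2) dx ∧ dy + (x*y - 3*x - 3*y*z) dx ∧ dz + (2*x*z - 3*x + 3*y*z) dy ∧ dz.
d(omega) = (-x + 11*z - 3) dx ∧ dy ∧ dz

For a 2-form omega = sum_{i<j} g_{ij} dx_i ∧ dx_j, the exterior derivative is
  d(omega) = sum_{i<j} d(g_{ij}) ∧ dx_i ∧ dx_j = sum_{i<j, k} (∂g_{ij}/∂x_k) dx_k ∧ dx_i ∧ dx_j.
Expand each term, using dx_k ∧ dx_i ∧ dx_j = sgn(permutation) dx_{(a)} ∧ dx_{(b)} ∧ dx_{(c)} with (a < b < c) sorted:
  d(3*z^2) includes (∂/∂z)(3*z^2) dz = (6*z) dz, which multiplied by dx ∧ dy gives (6*z) dx ∧ dy ∧ dz
  d(x*y - 3*x - 3*y*z) includes (∂/∂y)(x*y - 3*x - 3*y*z) dy = (x - 3*z) dy, which multiplied by dx ∧ dz gives (-x + 3*z) dx ∧ dy ∧ dz
  d(2*x*z - 3*x + 3*y*z) includes (∂/∂x)(2*x*z - 3*x + 3*y*z) dx = (2*z - 3) dx, which multiplied by dy ∧ dz gives (2*z - 3) dx ∧ dy ∧ dz
Collecting like 3-forms: d(omega) = (-x + 11*z - 3) dx ∧ dy ∧ dz.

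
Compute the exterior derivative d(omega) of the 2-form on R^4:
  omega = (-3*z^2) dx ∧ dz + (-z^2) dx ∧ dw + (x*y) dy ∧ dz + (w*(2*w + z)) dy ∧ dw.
d(omega) = (2*z) dx ∧ dz ∧ dw + (y) dx ∧ dy ∧ dz + (-w) dy ∧ dz ∧ dw

For a 2-form omega = sum_{i<j} g_{ij} dx_i ∧ dx_j, the exterior derivative is
  d(omega) = sum_{i<j} d(g_{ij}) ∧ dx_i ∧ dx_j = sum_{i<j, k} (∂g_{ij}/∂x_k) dx_k ∧ dx_i ∧ dx_j.
Expand each term, using dx_k ∧ dx_i ∧ dx_j = sgn(permutation) dx_{(a)} ∧ dx_{(b)} ∧ dx_{(c)} with (a < b < c) sorted:
  d(-z^2) includes (∂/∂z)(-z^2) dz = (-2*z) dz, which multiplied by dx ∧ dw gives (2*z) dx ∧ dz ∧ dw
  d(x*y) includes (∂/∂x)(x*y) dx = (y) dx, which multiplied by dy ∧ dz gives (y) dx ∧ dy ∧ dz
  d(w*(2*w + z)) includes (∂/∂z)(w*(2*w + z)) dz = (w) dz, which multiplied by dy ∧ dw gives (-w) dy ∧ dz ∧ dw
Collecting like 3-forms: d(omega) = (2*z) dx ∧ dz ∧ dw + (y) dx ∧ dy ∧ dz + (-w) dy ∧ dz ∧ dw.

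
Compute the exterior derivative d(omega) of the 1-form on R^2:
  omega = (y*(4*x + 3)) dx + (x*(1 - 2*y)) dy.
d(omega) = (-4*x - 2*y - 2) dx ∧ dy

For a 1-form omega = sum_i f_i dx_i, the exterior derivative is
  d(omega) = sum_{i < j} (∂f_j/∂x_i - ∂f_i/∂x_j) dx_i ∧ dx_j.
  coefficient of dx ∧ dy: ∂f_2/∂x - ∂f_1/∂y = ∂(x*(1 - 2*y))/∂x - ∂(y*(4*x + 3))/∂y = -4*x - 2*y - 2
Assembling: d(omega) = (-4*x - 2*y - 2) dx ∧ dy.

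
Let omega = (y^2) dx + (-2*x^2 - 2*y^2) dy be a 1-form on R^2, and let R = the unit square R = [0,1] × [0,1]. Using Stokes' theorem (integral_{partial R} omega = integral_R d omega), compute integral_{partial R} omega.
integral_(partial R) omega = -3

Stokes: integral_partial_R omega = integral_R d omega with d omega = (∂Q/∂x - ∂P/∂y) dx ∧ dy.
  ∂Q/∂x = -4*x
  ∂P/∂y = 2*y
  integrand = ∂Q/∂x - ∂P/∂y = -4*x - 2*y.
Integrating over R: integral_0^1 integral_0^1 (-4*x - 2*y) dx dy = -3.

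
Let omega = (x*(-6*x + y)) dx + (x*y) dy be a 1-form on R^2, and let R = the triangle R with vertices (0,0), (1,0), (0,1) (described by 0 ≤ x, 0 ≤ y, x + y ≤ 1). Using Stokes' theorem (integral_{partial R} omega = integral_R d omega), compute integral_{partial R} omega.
integral_(partial R) omega = 0

Stokes: integral_partial_R omega = integral_R d omega with d omega = (∂Q/∂x - ∂P/∂y) dx ∧ dy.
  ∂Q/∂x = y
  ∂P/∂y = x
  integrand = ∂Q/∂x - ∂P/∂y = -x + y.
Integrating over R: integral_0^1 integral_0^{1-x} (-x + y) dy dx = 0.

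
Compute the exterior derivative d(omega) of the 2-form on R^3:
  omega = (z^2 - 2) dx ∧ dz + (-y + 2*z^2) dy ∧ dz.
d(omega) = 0

For a 2-form omega = sum_{i<j} g_{ij} dx_i ∧ dx_j, the exterior derivative is
  d(omega) = sum_{i<j} d(g_{ij}) ∧ dx_i ∧ dx_j = sum_{i<j, k} (∂g_{ij}/∂x_k) dx_k ∧ dx_i ∧ dx_j.
Expand each term, using dx_k ∧ dx_i ∧ dx_j = sgn(permutation) dx_{(a)} ∧ dx_{(b)} ∧ dx_{(c)} with (a < b < c) sorted:

Collecting like 3-forms: d(omega) = 0.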